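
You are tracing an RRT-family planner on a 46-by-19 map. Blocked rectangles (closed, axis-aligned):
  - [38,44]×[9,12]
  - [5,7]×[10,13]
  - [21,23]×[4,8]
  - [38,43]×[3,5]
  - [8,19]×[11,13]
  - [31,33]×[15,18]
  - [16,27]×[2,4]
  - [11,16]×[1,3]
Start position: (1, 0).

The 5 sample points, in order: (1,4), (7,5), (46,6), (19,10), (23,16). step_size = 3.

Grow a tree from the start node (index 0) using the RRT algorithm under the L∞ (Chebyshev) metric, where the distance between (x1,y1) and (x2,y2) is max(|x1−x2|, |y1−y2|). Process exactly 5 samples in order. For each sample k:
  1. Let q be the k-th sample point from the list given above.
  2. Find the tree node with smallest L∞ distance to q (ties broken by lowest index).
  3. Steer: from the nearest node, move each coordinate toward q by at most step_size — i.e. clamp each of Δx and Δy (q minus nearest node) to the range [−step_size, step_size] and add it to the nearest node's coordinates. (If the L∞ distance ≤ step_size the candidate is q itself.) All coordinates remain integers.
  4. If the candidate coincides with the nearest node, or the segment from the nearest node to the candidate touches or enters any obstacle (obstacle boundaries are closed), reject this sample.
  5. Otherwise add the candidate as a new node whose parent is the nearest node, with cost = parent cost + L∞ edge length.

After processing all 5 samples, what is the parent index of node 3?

Parent of node 3: 2

1. q=(1,4) nearest=0 d=4 new=(1,3) → add node 1 parent=0 cost=3
2. q=(7,5) nearest=0 d=6 new=(4,3) → add node 2 parent=0 cost=3
3. q=(46,6) nearest=2 d=42 new=(7,6) → add node 3 parent=2 cost=6
4. q=(19,10) nearest=3 d=12 new=(10,9) → add node 4 parent=3 cost=9
5. q=(23,16) nearest=4 d=13 new=(13,12) → blocked by [8,19]×[11,13], reject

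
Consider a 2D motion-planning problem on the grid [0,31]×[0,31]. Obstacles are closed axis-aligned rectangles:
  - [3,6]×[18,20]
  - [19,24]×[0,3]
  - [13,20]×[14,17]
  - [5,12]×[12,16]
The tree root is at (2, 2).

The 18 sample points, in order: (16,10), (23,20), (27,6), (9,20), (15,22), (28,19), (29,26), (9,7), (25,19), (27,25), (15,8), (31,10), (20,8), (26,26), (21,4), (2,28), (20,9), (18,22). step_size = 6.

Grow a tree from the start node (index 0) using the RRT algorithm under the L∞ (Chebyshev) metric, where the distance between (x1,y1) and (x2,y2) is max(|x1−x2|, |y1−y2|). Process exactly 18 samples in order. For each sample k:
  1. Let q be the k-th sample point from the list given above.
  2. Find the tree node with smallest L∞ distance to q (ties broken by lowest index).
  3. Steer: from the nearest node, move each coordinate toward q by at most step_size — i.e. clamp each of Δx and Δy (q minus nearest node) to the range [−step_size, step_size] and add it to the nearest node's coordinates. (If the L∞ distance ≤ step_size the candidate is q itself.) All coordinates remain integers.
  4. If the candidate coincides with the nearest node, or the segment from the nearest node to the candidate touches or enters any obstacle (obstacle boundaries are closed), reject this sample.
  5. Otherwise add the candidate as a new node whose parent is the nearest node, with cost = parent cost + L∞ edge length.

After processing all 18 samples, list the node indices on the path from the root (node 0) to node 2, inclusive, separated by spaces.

1. q=(16,10) nearest=0 d=14 new=(8,8) → add node 1 parent=0 cost=6
2. q=(23,20) nearest=1 d=15 new=(14,14) → blocked by [13,20]×[14,17], reject
3. q=(27,6) nearest=1 d=19 new=(14,6) → add node 2 parent=1 cost=12
4. q=(9,20) nearest=1 d=12 new=(9,14) → blocked by [5,12]×[12,16], reject
5. q=(15,22) nearest=1 d=14 new=(14,14) → blocked by [13,20]×[14,17], reject
6. q=(28,19) nearest=2 d=14 new=(20,12) → add node 3 parent=2 cost=18
7. q=(29,26) nearest=3 d=14 new=(26,18) → add node 4 parent=3 cost=24
8. q=(9,7) nearest=1 d=1 new=(9,7) → add node 5 parent=1 cost=7
9. q=(25,19) nearest=4 d=1 new=(25,19) → add node 6 parent=4 cost=25
10. q=(27,25) nearest=6 d=6 new=(27,25) → add node 7 parent=6 cost=31
11. q=(15,8) nearest=2 d=2 new=(15,8) → add node 8 parent=2 cost=14
12. q=(31,10) nearest=4 d=8 new=(31,12) → add node 9 parent=4 cost=30
13. q=(20,8) nearest=3 d=4 new=(20,8) → add node 10 parent=3 cost=22
14. q=(26,26) nearest=7 d=1 new=(26,26) → add node 11 parent=7 cost=32
15. q=(21,4) nearest=10 d=4 new=(21,4) → add node 12 parent=10 cost=26
16. q=(2,28) nearest=3 d=18 new=(14,18) → blocked by [13,20]×[14,17], reject
17. q=(20,9) nearest=10 d=1 new=(20,9) → add node 13 parent=10 cost=23
18. q=(18,22) nearest=6 d=7 new=(19,22) → add node 14 parent=6 cost=31

Path: 0 1 2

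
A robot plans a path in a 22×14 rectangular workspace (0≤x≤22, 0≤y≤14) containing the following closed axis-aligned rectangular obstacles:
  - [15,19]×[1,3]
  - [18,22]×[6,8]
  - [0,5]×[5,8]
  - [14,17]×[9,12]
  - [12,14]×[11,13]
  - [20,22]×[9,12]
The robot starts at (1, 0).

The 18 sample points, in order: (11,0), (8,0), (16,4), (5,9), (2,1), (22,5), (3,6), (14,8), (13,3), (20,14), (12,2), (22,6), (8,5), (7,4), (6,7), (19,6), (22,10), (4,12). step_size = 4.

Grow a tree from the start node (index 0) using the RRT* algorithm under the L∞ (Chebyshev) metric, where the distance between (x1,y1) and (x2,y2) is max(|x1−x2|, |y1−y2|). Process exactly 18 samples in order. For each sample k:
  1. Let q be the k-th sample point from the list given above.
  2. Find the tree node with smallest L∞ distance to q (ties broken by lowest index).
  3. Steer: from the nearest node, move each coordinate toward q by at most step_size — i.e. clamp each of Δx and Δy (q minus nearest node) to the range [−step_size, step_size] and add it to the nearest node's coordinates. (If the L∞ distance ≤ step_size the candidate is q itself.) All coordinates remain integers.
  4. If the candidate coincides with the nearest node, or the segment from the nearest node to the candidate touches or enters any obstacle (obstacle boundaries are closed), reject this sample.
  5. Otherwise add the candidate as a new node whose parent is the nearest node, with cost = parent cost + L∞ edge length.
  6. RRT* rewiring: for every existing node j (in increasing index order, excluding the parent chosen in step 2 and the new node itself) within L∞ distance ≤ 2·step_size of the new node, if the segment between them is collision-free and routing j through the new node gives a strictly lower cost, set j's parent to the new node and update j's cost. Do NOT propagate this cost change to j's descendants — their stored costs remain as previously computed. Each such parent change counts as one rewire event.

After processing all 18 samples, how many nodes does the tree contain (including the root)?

Node count: 14

1. q=(11,0) nearest=0 d=10 new=(5,0) → add node 1 parent=0 cost=4
2. q=(8,0) nearest=1 d=3 new=(8,0) → add node 2 parent=1 cost=7
3. q=(16,4) nearest=2 d=8 new=(12,4) → add node 3 parent=2 cost=11
4. q=(5,9) nearest=3 d=7 new=(8,8) → add node 4 parent=3 cost=15
5. q=(2,1) nearest=0 d=1 new=(2,1) → add node 5 parent=0 cost=1; rewire 4→5 (8<15)
6. q=(22,5) nearest=3 d=10 new=(16,5) → add node 6 parent=3 cost=15
7. q=(3,6) nearest=4 d=5 new=(4,6) → blocked by [0,5]×[5,8], reject
8. q=(14,8) nearest=6 d=3 new=(14,8) → add node 7 parent=6 cost=18
9. q=(13,3) nearest=3 d=1 new=(13,3) → add node 8 parent=3 cost=12; rewire 7→8 (17<18)
10. q=(20,14) nearest=7 d=6 new=(18,12) → blocked by [14,17]×[9,12], reject
11. q=(12,2) nearest=8 d=1 new=(12,2) → add node 9 parent=8 cost=13
12. q=(22,6) nearest=6 d=6 new=(20,6) → blocked by [18,22]×[6,8], reject
13. q=(8,5) nearest=4 d=3 new=(8,5) → add node 10 parent=4 cost=11
14. q=(7,4) nearest=10 d=1 new=(7,4) → add node 11 parent=10 cost=12
15. q=(6,7) nearest=4 d=2 new=(6,7) → add node 12 parent=4 cost=10
16. q=(19,6) nearest=6 d=3 new=(19,6) → blocked by [18,22]×[6,8], reject
17. q=(22,10) nearest=6 d=6 new=(20,9) → blocked by [18,22]×[6,8], reject
18. q=(4,12) nearest=4 d=4 new=(4,12) → add node 13 parent=4 cost=12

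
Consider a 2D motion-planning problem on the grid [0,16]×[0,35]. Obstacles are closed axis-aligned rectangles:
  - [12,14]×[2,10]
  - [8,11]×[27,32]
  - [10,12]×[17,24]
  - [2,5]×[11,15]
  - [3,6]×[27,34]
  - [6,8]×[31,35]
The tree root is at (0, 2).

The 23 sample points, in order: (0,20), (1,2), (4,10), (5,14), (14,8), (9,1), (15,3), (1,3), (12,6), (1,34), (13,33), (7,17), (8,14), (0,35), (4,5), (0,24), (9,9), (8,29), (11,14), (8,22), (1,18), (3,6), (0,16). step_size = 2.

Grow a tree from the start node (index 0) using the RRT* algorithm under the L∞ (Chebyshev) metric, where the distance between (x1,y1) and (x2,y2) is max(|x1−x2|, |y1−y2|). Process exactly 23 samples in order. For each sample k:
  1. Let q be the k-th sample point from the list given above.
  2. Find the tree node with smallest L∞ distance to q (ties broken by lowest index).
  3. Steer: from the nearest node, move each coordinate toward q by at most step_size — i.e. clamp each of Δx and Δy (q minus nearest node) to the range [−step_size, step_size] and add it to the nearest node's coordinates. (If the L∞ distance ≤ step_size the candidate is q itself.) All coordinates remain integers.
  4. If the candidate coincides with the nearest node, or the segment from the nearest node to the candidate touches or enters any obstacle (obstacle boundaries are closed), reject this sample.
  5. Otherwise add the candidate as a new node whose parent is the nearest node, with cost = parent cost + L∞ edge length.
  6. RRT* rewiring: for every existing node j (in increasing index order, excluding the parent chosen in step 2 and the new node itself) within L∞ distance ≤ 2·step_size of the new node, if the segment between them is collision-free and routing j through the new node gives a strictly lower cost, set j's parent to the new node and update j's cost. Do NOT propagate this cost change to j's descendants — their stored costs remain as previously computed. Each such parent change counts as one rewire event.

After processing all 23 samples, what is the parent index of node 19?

1. q=(0,20) nearest=0 d=18 new=(0,4) → add node 1 parent=0 cost=2
2. q=(1,2) nearest=0 d=1 new=(1,2) → add node 2 parent=0 cost=1
3. q=(4,10) nearest=1 d=6 new=(2,6) → add node 3 parent=1 cost=4
4. q=(5,14) nearest=3 d=8 new=(4,8) → add node 4 parent=3 cost=6
5. q=(14,8) nearest=4 d=10 new=(6,8) → add node 5 parent=4 cost=8
6. q=(9,1) nearest=3 d=7 new=(4,4) → add node 6 parent=3 cost=6
7. q=(15,3) nearest=5 d=9 new=(8,6) → add node 7 parent=5 cost=10
8. q=(1,3) nearest=0 d=1 new=(1,3) → add node 8 parent=0 cost=1; rewire 6→8 (4<6)
9. q=(12,6) nearest=7 d=4 new=(10,6) → add node 9 parent=7 cost=12
10. q=(1,34) nearest=4 d=26 new=(2,10) → add node 10 parent=4 cost=8
11. q=(13,33) nearest=10 d=23 new=(4,12) → blocked by [2,5]×[11,15], reject
12. q=(7,17) nearest=10 d=7 new=(4,12) → blocked by [2,5]×[11,15], reject
13. q=(8,14) nearest=4 d=6 new=(6,10) → add node 11 parent=4 cost=8
14. q=(0,35) nearest=10 d=25 new=(0,12) → add node 12 parent=10 cost=10
15. q=(4,5) nearest=6 d=1 new=(4,5) → add node 13 parent=6 cost=5; rewire 7→13 (9<10)
16. q=(0,24) nearest=12 d=12 new=(0,14) → add node 14 parent=12 cost=12
17. q=(9,9) nearest=5 d=3 new=(8,9) → add node 15 parent=5 cost=10
18. q=(8,29) nearest=14 d=15 new=(2,16) → add node 16 parent=14 cost=14
19. q=(11,14) nearest=11 d=5 new=(8,12) → add node 17 parent=11 cost=10
20. q=(8,22) nearest=16 d=6 new=(4,18) → add node 18 parent=16 cost=16
21. q=(1,18) nearest=16 d=2 new=(1,18) → add node 19 parent=16 cost=16
22. q=(3,6) nearest=3 d=1 new=(3,6) → add node 20 parent=3 cost=5
23. q=(0,16) nearest=14 d=2 new=(0,16) → add node 21 parent=14 cost=14

Parent of node 19: 16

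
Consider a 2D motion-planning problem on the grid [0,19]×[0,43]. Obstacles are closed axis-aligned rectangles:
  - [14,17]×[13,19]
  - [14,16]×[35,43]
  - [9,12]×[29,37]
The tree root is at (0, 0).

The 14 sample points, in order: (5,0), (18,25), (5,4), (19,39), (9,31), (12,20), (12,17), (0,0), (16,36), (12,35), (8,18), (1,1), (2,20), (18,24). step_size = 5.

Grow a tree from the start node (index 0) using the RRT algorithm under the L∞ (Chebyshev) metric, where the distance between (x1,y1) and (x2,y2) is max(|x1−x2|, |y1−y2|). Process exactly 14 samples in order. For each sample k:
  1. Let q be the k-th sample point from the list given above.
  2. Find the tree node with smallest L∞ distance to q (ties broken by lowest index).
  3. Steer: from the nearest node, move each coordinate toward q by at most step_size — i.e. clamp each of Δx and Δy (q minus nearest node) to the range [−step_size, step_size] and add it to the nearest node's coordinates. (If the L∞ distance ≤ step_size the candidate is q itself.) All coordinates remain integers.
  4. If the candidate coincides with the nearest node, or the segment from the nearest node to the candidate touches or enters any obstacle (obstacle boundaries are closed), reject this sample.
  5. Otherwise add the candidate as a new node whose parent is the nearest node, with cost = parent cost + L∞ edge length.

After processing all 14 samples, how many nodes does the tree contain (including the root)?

1. q=(5,0) nearest=0 d=5 new=(5,0) → add node 1 parent=0 cost=5
2. q=(18,25) nearest=0 d=25 new=(5,5) → add node 2 parent=0 cost=5
3. q=(5,4) nearest=2 d=1 new=(5,4) → add node 3 parent=2 cost=6
4. q=(19,39) nearest=2 d=34 new=(10,10) → add node 4 parent=2 cost=10
5. q=(9,31) nearest=4 d=21 new=(9,15) → add node 5 parent=4 cost=15
6. q=(12,20) nearest=5 d=5 new=(12,20) → add node 6 parent=5 cost=20
7. q=(12,17) nearest=5 d=3 new=(12,17) → add node 7 parent=5 cost=18
8. q=(0,0) nearest=0 d=0 → coincident, reject
9. q=(16,36) nearest=6 d=16 new=(16,25) → add node 8 parent=6 cost=25
10. q=(12,35) nearest=8 d=10 new=(12,30) → blocked by [9,12]×[29,37], reject
11. q=(8,18) nearest=5 d=3 new=(8,18) → add node 9 parent=5 cost=18
12. q=(1,1) nearest=0 d=1 new=(1,1) → add node 10 parent=0 cost=1
13. q=(2,20) nearest=9 d=6 new=(3,20) → add node 11 parent=9 cost=23
14. q=(18,24) nearest=8 d=2 new=(18,24) → add node 12 parent=8 cost=27

Node count: 13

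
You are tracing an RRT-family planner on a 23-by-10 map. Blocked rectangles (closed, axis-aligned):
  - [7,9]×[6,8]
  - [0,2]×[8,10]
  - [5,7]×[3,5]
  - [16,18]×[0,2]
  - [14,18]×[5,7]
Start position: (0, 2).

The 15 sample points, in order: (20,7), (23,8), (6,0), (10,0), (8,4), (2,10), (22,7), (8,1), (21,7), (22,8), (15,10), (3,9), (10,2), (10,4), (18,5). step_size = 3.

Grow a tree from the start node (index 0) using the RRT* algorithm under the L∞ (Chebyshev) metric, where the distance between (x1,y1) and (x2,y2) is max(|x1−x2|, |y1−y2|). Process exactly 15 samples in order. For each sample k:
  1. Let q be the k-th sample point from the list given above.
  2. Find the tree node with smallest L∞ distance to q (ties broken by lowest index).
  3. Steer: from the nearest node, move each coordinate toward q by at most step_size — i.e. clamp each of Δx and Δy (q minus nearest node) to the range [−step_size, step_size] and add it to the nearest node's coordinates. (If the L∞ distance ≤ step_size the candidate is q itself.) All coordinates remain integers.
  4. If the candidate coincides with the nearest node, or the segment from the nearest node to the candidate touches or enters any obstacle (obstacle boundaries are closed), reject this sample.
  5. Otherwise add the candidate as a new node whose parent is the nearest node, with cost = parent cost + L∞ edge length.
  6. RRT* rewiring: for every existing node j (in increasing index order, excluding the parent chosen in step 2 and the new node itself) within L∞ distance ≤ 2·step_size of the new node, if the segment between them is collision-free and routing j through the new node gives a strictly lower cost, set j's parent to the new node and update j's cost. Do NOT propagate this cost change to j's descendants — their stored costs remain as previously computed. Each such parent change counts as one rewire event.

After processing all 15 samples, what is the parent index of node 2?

1. q=(20,7) nearest=0 d=20 new=(3,5) → add node 1 parent=0 cost=3
2. q=(23,8) nearest=1 d=20 new=(6,8) → add node 2 parent=1 cost=6
3. q=(6,0) nearest=1 d=5 new=(6,2) → blocked by [5,7]×[3,5], reject
4. q=(10,0) nearest=1 d=7 new=(6,2) → blocked by [5,7]×[3,5], reject
5. q=(8,4) nearest=2 d=4 new=(8,5) → blocked by [7,9]×[6,8], reject
6. q=(2,10) nearest=2 d=4 new=(3,10) → add node 3 parent=2 cost=9
7. q=(22,7) nearest=2 d=16 new=(9,7) → blocked by [7,9]×[6,8], reject
8. q=(8,1) nearest=1 d=5 new=(6,2) → blocked by [5,7]×[3,5], reject
9. q=(21,7) nearest=2 d=15 new=(9,7) → blocked by [7,9]×[6,8], reject
10. q=(22,8) nearest=2 d=16 new=(9,8) → blocked by [7,9]×[6,8], reject
11. q=(15,10) nearest=2 d=9 new=(9,10) → add node 4 parent=2 cost=9
12. q=(3,9) nearest=3 d=1 new=(3,9) → add node 5 parent=3 cost=10
13. q=(10,2) nearest=2 d=6 new=(9,5) → blocked by [7,9]×[6,8], reject
14. q=(10,4) nearest=2 d=4 new=(9,5) → blocked by [7,9]×[6,8], reject
15. q=(18,5) nearest=4 d=9 new=(12,7) → add node 6 parent=4 cost=12

Parent of node 2: 1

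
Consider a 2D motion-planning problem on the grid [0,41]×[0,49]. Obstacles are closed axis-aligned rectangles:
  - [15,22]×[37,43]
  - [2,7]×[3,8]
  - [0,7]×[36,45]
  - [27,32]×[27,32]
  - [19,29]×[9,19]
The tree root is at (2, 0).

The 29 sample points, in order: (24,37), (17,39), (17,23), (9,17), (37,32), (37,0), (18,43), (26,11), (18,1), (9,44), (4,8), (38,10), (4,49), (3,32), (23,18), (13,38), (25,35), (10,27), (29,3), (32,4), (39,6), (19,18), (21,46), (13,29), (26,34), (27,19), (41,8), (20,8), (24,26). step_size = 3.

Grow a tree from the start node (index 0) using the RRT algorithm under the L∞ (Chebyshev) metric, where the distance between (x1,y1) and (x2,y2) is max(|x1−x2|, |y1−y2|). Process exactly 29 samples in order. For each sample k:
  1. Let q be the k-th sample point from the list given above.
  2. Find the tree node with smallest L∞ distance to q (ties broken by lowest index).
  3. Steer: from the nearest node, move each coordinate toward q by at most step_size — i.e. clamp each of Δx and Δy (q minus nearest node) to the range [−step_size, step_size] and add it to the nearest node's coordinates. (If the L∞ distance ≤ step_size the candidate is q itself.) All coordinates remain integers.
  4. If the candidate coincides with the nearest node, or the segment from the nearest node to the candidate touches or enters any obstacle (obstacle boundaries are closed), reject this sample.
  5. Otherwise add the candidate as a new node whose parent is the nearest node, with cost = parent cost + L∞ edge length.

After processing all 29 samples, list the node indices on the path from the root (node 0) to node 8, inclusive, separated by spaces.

1. q=(24,37) nearest=0 d=37 new=(5,3) → blocked by [2,7]×[3,8], reject
2. q=(17,39) nearest=0 d=39 new=(5,3) → blocked by [2,7]×[3,8], reject
3. q=(17,23) nearest=0 d=23 new=(5,3) → blocked by [2,7]×[3,8], reject
4. q=(9,17) nearest=0 d=17 new=(5,3) → blocked by [2,7]×[3,8], reject
5. q=(37,32) nearest=0 d=35 new=(5,3) → blocked by [2,7]×[3,8], reject
6. q=(37,0) nearest=0 d=35 new=(5,0) → add node 1 parent=0 cost=3
7. q=(18,43) nearest=0 d=43 new=(5,3) → blocked by [2,7]×[3,8], reject
8. q=(26,11) nearest=1 d=21 new=(8,3) → add node 2 parent=1 cost=6
9. q=(18,1) nearest=2 d=10 new=(11,1) → add node 3 parent=2 cost=9
10. q=(9,44) nearest=2 d=41 new=(9,6) → add node 4 parent=2 cost=9
11. q=(4,8) nearest=2 d=5 new=(5,6) → blocked by [2,7]×[3,8], reject
12. q=(38,10) nearest=3 d=27 new=(14,4) → add node 5 parent=3 cost=12
13. q=(4,49) nearest=4 d=43 new=(6,9) → blocked by [2,7]×[3,8], reject
14. q=(3,32) nearest=4 d=26 new=(6,9) → blocked by [2,7]×[3,8], reject
15. q=(23,18) nearest=4 d=14 new=(12,9) → add node 6 parent=4 cost=12
16. q=(13,38) nearest=6 d=29 new=(13,12) → add node 7 parent=6 cost=15
17. q=(25,35) nearest=7 d=23 new=(16,15) → add node 8 parent=7 cost=18
18. q=(10,27) nearest=8 d=12 new=(13,18) → add node 9 parent=8 cost=21
19. q=(29,3) nearest=8 d=13 new=(19,12) → blocked by [19,29]×[9,19], reject
20. q=(32,4) nearest=8 d=16 new=(19,12) → blocked by [19,29]×[9,19], reject
21. q=(39,6) nearest=8 d=23 new=(19,12) → blocked by [19,29]×[9,19], reject
22. q=(19,18) nearest=8 d=3 new=(19,18) → blocked by [19,29]×[9,19], reject
23. q=(21,46) nearest=9 d=28 new=(16,21) → add node 10 parent=9 cost=24
24. q=(13,29) nearest=10 d=8 new=(13,24) → add node 11 parent=10 cost=27
25. q=(26,34) nearest=10 d=13 new=(19,24) → add node 12 parent=10 cost=27
26. q=(27,19) nearest=12 d=8 new=(22,21) → add node 13 parent=12 cost=30
27. q=(41,8) nearest=13 d=19 new=(25,18) → blocked by [19,29]×[9,19], reject
28. q=(20,8) nearest=5 d=6 new=(17,7) → add node 14 parent=5 cost=15
29. q=(24,26) nearest=12 d=5 new=(22,26) → add node 15 parent=12 cost=30

Path: 0 1 2 4 6 7 8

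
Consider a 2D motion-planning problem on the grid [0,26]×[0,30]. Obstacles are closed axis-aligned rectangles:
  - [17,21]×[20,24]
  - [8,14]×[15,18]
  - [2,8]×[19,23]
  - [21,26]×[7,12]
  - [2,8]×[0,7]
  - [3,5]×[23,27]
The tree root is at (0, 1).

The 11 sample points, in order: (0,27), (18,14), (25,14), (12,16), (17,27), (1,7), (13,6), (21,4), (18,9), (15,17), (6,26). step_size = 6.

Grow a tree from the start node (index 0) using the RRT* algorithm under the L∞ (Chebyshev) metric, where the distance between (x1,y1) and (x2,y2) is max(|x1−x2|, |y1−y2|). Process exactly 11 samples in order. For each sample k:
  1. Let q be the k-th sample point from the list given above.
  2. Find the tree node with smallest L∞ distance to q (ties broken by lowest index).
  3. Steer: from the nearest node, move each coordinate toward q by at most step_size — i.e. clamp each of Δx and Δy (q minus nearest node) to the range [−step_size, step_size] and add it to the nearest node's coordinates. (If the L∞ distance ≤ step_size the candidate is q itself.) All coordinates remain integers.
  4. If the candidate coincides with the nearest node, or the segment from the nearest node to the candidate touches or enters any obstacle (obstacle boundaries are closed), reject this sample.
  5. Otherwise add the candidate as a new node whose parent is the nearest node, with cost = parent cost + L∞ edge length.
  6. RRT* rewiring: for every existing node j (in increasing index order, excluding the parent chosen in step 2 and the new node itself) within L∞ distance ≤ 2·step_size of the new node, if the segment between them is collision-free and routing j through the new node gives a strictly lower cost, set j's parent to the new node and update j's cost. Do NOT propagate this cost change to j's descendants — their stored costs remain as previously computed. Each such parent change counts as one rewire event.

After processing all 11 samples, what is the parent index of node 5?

1. q=(0,27) nearest=0 d=26 new=(0,7) → add node 1 parent=0 cost=6
2. q=(18,14) nearest=0 d=18 new=(6,7) → blocked by [2,8]×[0,7], reject
3. q=(25,14) nearest=0 d=25 new=(6,7) → blocked by [2,8]×[0,7], reject
4. q=(12,16) nearest=1 d=12 new=(6,13) → add node 2 parent=1 cost=12
5. q=(17,27) nearest=2 d=14 new=(12,19) → blocked by [8,14]×[15,18], reject
6. q=(1,7) nearest=1 d=1 new=(1,7) → add node 3 parent=1 cost=7
7. q=(13,6) nearest=2 d=7 new=(12,7) → add node 4 parent=2 cost=18
8. q=(21,4) nearest=4 d=9 new=(18,4) → add node 5 parent=4 cost=24
9. q=(18,9) nearest=5 d=5 new=(18,9) → add node 6 parent=5 cost=29
10. q=(15,17) nearest=6 d=8 new=(15,15) → add node 7 parent=6 cost=35
11. q=(6,26) nearest=7 d=11 new=(9,21) → blocked by [8,14]×[15,18], reject

Parent of node 5: 4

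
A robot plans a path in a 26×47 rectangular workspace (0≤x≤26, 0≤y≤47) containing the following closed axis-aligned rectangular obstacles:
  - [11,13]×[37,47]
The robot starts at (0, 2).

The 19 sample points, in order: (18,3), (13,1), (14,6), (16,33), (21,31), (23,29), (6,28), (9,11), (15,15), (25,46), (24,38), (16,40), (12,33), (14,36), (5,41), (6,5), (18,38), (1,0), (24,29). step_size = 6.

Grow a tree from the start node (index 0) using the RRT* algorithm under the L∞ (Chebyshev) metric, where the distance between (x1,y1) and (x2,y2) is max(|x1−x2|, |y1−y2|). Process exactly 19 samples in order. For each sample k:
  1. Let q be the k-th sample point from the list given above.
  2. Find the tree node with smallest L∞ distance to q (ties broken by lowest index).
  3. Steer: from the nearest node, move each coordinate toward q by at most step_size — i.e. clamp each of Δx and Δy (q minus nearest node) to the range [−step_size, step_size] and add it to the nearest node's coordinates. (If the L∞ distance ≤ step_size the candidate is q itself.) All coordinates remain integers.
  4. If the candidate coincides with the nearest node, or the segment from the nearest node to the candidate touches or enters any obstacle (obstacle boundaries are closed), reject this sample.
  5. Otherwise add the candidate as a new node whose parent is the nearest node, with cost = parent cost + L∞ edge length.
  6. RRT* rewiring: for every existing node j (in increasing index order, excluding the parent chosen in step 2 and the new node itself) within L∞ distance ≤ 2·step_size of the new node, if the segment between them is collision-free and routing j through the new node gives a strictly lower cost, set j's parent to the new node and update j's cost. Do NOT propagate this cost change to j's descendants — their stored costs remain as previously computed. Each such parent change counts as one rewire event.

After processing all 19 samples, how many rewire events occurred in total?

Rewire events: 10

1. q=(18,3) nearest=0 d=18 new=(6,3) → add node 1 parent=0 cost=6
2. q=(13,1) nearest=1 d=7 new=(12,1) → add node 2 parent=1 cost=12
3. q=(14,6) nearest=2 d=5 new=(14,6) → add node 3 parent=2 cost=17
4. q=(16,33) nearest=3 d=27 new=(16,12) → add node 4 parent=3 cost=23
5. q=(21,31) nearest=4 d=19 new=(21,18) → add node 5 parent=4 cost=29
6. q=(23,29) nearest=5 d=11 new=(23,24) → add node 6 parent=5 cost=35
7. q=(6,28) nearest=5 d=15 new=(15,24) → add node 7 parent=5 cost=35
8. q=(9,11) nearest=3 d=5 new=(9,11) → add node 8 parent=3 cost=22
9. q=(15,15) nearest=4 d=3 new=(15,15) → add node 9 parent=4 cost=26
10. q=(25,46) nearest=6 d=22 new=(25,30) → add node 10 parent=6 cost=41
11. q=(24,38) nearest=10 d=8 new=(24,36) → add node 11 parent=10 cost=47
12. q=(16,40) nearest=11 d=8 new=(18,40) → add node 12 parent=11 cost=53
13. q=(12,33) nearest=12 d=7 new=(12,34) → add node 13 parent=12 cost=59
14. q=(14,36) nearest=13 d=2 new=(14,36) → add node 14 parent=13 cost=61
15. q=(5,41) nearest=13 d=7 new=(6,40) → add node 15 parent=13 cost=65
16. q=(6,5) nearest=1 d=2 new=(6,5) → add node 16 parent=1 cost=8; rewire 3→16 (16<17); rewire 4→16 (18<23); rewire 8→16 (14<22); rewire 9→16 (18<26)
17. q=(18,38) nearest=12 d=2 new=(18,38) → add node 17 parent=12 cost=55; rewire 14→17 (59<61)
18. q=(1,0) nearest=0 d=2 new=(1,0) → add node 18 parent=0 cost=2; rewire 8→18 (13<14); rewire 16→18 (7<8)
19. q=(24,29) nearest=10 d=1 new=(24,29) → add node 19 parent=10 cost=42; rewire 13→19 (54<59); rewire 14→19 (52<59); rewire 17→19 (51<55)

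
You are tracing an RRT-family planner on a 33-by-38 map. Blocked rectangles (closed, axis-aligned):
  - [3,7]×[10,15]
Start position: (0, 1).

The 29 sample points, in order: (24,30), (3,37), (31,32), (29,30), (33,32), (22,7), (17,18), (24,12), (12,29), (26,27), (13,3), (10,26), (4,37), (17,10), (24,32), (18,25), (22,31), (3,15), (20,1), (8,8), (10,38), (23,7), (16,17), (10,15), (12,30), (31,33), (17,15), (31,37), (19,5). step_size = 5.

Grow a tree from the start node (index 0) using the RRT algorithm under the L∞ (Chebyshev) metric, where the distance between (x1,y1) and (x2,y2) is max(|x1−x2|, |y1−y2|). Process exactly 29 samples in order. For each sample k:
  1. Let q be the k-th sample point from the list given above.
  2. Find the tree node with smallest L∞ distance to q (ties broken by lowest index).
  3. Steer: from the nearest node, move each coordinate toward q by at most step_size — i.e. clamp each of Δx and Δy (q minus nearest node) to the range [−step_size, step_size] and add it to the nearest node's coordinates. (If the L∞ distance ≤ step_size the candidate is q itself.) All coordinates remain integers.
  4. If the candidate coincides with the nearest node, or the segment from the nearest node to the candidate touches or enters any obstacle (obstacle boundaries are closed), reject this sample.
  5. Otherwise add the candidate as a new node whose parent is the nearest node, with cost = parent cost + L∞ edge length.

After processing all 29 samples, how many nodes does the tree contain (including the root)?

1. q=(24,30) nearest=0 d=29 new=(5,6) → add node 1 parent=0 cost=5
2. q=(3,37) nearest=1 d=31 new=(3,11) → blocked by [3,7]×[10,15], reject
3. q=(31,32) nearest=1 d=26 new=(10,11) → add node 2 parent=1 cost=10
4. q=(29,30) nearest=2 d=19 new=(15,16) → add node 3 parent=2 cost=15
5. q=(33,32) nearest=3 d=18 new=(20,21) → add node 4 parent=3 cost=20
6. q=(22,7) nearest=3 d=9 new=(20,11) → add node 5 parent=3 cost=20
7. q=(17,18) nearest=3 d=2 new=(17,18) → add node 6 parent=3 cost=17
8. q=(24,12) nearest=5 d=4 new=(24,12) → add node 7 parent=5 cost=24
9. q=(12,29) nearest=4 d=8 new=(15,26) → add node 8 parent=4 cost=25
10. q=(26,27) nearest=4 d=6 new=(25,26) → add node 9 parent=4 cost=25
11. q=(13,3) nearest=1 d=8 new=(10,3) → add node 10 parent=1 cost=10
12. q=(10,26) nearest=8 d=5 new=(10,26) → add node 11 parent=8 cost=30
13. q=(4,37) nearest=8 d=11 new=(10,31) → add node 12 parent=8 cost=30
14. q=(17,10) nearest=5 d=3 new=(17,10) → add node 13 parent=5 cost=23
15. q=(24,32) nearest=9 d=6 new=(24,31) → add node 14 parent=9 cost=30
16. q=(18,25) nearest=8 d=3 new=(18,25) → add node 15 parent=8 cost=28
17. q=(22,31) nearest=14 d=2 new=(22,31) → add node 16 parent=14 cost=32
18. q=(3,15) nearest=2 d=7 new=(5,15) → blocked by [3,7]×[10,15], reject
19. q=(20,1) nearest=13 d=9 new=(20,5) → add node 17 parent=13 cost=28
20. q=(8,8) nearest=1 d=3 new=(8,8) → add node 18 parent=1 cost=8
21. q=(10,38) nearest=12 d=7 new=(10,36) → add node 19 parent=12 cost=35
22. q=(23,7) nearest=17 d=3 new=(23,7) → add node 20 parent=17 cost=31
23. q=(16,17) nearest=3 d=1 new=(16,17) → add node 21 parent=3 cost=16
24. q=(10,15) nearest=2 d=4 new=(10,15) → add node 22 parent=2 cost=14
25. q=(12,30) nearest=12 d=2 new=(12,30) → add node 23 parent=12 cost=32
26. q=(31,33) nearest=9 d=7 new=(30,31) → add node 24 parent=9 cost=30
27. q=(17,15) nearest=3 d=2 new=(17,15) → add node 25 parent=3 cost=17
28. q=(31,37) nearest=24 d=6 new=(31,36) → add node 26 parent=24 cost=35
29. q=(19,5) nearest=17 d=1 new=(19,5) → add node 27 parent=17 cost=29

Node count: 28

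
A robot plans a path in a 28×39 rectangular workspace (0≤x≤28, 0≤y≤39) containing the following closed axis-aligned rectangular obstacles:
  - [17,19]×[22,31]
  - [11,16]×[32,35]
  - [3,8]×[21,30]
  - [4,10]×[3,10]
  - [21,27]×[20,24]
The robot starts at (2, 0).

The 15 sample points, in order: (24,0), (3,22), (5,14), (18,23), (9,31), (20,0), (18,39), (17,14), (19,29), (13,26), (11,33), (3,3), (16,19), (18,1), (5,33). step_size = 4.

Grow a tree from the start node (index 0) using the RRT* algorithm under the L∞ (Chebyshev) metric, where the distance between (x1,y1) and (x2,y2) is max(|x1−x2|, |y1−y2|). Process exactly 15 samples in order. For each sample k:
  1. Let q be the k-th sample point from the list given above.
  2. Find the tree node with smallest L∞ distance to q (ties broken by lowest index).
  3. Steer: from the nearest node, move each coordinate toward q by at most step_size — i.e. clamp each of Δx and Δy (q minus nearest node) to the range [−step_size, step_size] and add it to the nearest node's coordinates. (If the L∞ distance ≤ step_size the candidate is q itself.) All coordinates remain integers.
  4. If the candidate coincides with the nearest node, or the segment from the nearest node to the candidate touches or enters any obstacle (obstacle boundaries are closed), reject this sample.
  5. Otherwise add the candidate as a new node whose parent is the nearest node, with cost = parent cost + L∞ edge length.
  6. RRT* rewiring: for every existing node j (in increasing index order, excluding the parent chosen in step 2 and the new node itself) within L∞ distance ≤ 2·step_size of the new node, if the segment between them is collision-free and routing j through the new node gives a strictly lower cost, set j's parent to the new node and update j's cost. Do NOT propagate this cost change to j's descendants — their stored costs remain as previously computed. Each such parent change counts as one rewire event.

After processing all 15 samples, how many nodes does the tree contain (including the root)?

1. q=(24,0) nearest=0 d=22 new=(6,0) → add node 1 parent=0 cost=4
2. q=(3,22) nearest=0 d=22 new=(3,4) → add node 2 parent=0 cost=4
3. q=(5,14) nearest=2 d=10 new=(5,8) → blocked by [4,10]×[3,10], reject
4. q=(18,23) nearest=2 d=19 new=(7,8) → blocked by [4,10]×[3,10], reject
5. q=(9,31) nearest=2 d=27 new=(7,8) → blocked by [4,10]×[3,10], reject
6. q=(20,0) nearest=1 d=14 new=(10,0) → add node 3 parent=1 cost=8
7. q=(18,39) nearest=2 d=35 new=(7,8) → blocked by [4,10]×[3,10], reject
8. q=(17,14) nearest=1 d=14 new=(10,4) → blocked by [4,10]×[3,10], reject
9. q=(19,29) nearest=2 d=25 new=(7,8) → blocked by [4,10]×[3,10], reject
10. q=(13,26) nearest=2 d=22 new=(7,8) → blocked by [4,10]×[3,10], reject
11. q=(11,33) nearest=2 d=29 new=(7,8) → blocked by [4,10]×[3,10], reject
12. q=(3,3) nearest=2 d=1 new=(3,3) → add node 4 parent=2 cost=5
13. q=(16,19) nearest=2 d=15 new=(7,8) → blocked by [4,10]×[3,10], reject
14. q=(18,1) nearest=3 d=8 new=(14,1) → add node 5 parent=3 cost=12
15. q=(5,33) nearest=2 d=29 new=(5,8) → blocked by [4,10]×[3,10], reject

Node count: 6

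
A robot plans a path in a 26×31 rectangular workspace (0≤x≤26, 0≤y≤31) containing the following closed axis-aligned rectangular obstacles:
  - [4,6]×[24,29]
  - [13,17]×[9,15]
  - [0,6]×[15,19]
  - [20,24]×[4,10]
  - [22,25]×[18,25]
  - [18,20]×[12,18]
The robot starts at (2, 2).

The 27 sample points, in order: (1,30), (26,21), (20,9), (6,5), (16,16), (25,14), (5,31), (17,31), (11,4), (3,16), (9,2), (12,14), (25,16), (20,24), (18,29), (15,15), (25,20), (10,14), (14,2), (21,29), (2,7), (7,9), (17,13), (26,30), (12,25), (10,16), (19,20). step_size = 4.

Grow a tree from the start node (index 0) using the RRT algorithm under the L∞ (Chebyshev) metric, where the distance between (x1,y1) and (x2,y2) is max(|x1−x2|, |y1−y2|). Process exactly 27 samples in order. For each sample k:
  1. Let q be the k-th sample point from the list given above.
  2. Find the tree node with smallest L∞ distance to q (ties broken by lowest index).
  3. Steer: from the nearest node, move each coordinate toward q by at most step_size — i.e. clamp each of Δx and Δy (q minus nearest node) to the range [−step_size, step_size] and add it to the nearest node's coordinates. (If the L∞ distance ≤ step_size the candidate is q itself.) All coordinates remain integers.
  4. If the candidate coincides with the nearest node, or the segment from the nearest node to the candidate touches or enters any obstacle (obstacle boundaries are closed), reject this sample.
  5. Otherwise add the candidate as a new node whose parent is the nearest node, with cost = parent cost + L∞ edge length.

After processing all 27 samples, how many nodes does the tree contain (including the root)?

1. q=(1,30) nearest=0 d=28 new=(1,6) → add node 1 parent=0 cost=4
2. q=(26,21) nearest=0 d=24 new=(6,6) → add node 2 parent=0 cost=4
3. q=(20,9) nearest=2 d=14 new=(10,9) → add node 3 parent=2 cost=8
4. q=(6,5) nearest=2 d=1 new=(6,5) → add node 4 parent=2 cost=5
5. q=(16,16) nearest=3 d=7 new=(14,13) → blocked by [13,17]×[9,15], reject
6. q=(25,14) nearest=3 d=15 new=(14,13) → blocked by [13,17]×[9,15], reject
7. q=(5,31) nearest=3 d=22 new=(6,13) → add node 5 parent=3 cost=12
8. q=(17,31) nearest=5 d=18 new=(10,17) → add node 6 parent=5 cost=16
9. q=(11,4) nearest=2 d=5 new=(10,4) → add node 7 parent=2 cost=8
10. q=(3,16) nearest=5 d=3 new=(3,16) → blocked by [0,6]×[15,19], reject
11. q=(9,2) nearest=7 d=2 new=(9,2) → add node 8 parent=7 cost=10
12. q=(12,14) nearest=6 d=3 new=(12,14) → add node 9 parent=6 cost=19
13. q=(25,16) nearest=9 d=13 new=(16,16) → blocked by [13,17]×[9,15], reject
14. q=(20,24) nearest=6 d=10 new=(14,21) → add node 10 parent=6 cost=20
15. q=(18,29) nearest=10 d=8 new=(18,25) → add node 11 parent=10 cost=24
16. q=(15,15) nearest=9 d=3 new=(15,15) → blocked by [13,17]×[9,15], reject
17. q=(25,20) nearest=11 d=7 new=(22,21) → blocked by [22,25]×[18,25], reject
18. q=(10,14) nearest=9 d=2 new=(10,14) → add node 12 parent=9 cost=21
19. q=(14,2) nearest=7 d=4 new=(14,2) → add node 13 parent=7 cost=12
20. q=(21,29) nearest=11 d=4 new=(21,29) → add node 14 parent=11 cost=28
21. q=(2,7) nearest=1 d=1 new=(2,7) → add node 15 parent=1 cost=5
22. q=(7,9) nearest=2 d=3 new=(7,9) → add node 16 parent=2 cost=7
23. q=(17,13) nearest=9 d=5 new=(16,13) → blocked by [13,17]×[9,15], reject
24. q=(26,30) nearest=14 d=5 new=(25,30) → add node 17 parent=14 cost=32
25. q=(12,25) nearest=10 d=4 new=(12,25) → add node 18 parent=10 cost=24
26. q=(10,16) nearest=6 d=1 new=(10,16) → add node 19 parent=6 cost=17
27. q=(19,20) nearest=10 d=5 new=(18,20) → add node 20 parent=10 cost=24

Node count: 21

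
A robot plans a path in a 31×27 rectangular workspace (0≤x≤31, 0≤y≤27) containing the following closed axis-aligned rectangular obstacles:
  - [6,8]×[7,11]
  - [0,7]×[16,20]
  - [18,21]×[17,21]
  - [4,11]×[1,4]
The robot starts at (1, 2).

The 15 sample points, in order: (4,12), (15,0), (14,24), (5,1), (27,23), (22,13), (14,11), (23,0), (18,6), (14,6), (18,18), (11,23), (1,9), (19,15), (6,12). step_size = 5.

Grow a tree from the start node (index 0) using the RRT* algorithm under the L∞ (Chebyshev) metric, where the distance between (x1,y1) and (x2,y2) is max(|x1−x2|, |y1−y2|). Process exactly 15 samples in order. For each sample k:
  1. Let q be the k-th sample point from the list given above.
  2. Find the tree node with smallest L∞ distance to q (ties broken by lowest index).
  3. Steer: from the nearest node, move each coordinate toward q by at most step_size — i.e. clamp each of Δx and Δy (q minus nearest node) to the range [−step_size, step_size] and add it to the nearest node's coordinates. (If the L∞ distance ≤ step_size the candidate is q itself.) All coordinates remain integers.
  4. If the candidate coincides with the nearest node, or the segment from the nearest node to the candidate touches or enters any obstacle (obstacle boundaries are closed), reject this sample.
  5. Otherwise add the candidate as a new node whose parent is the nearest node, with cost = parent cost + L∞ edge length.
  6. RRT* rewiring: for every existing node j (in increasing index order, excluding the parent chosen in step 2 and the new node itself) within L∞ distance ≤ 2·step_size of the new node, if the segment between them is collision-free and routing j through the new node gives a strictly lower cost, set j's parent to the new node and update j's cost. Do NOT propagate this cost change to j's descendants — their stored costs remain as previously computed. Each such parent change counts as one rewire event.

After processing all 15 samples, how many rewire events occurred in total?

Rewire events: 2

1. q=(4,12) nearest=0 d=10 new=(4,7) → add node 1 parent=0 cost=5
2. q=(15,0) nearest=1 d=11 new=(9,2) → blocked by [4,11]×[1,4], reject
3. q=(14,24) nearest=1 d=17 new=(9,12) → blocked by [6,8]×[7,11], reject
4. q=(5,1) nearest=0 d=4 new=(5,1) → blocked by [4,11]×[1,4], reject
5. q=(27,23) nearest=1 d=23 new=(9,12) → blocked by [6,8]×[7,11], reject
6. q=(22,13) nearest=1 d=18 new=(9,12) → blocked by [6,8]×[7,11], reject
7. q=(14,11) nearest=1 d=10 new=(9,11) → blocked by [6,8]×[7,11], reject
8. q=(23,0) nearest=1 d=19 new=(9,2) → blocked by [4,11]×[1,4], reject
9. q=(18,6) nearest=1 d=14 new=(9,6) → add node 2 parent=1 cost=10
10. q=(14,6) nearest=2 d=5 new=(14,6) → add node 3 parent=2 cost=15
11. q=(18,18) nearest=2 d=12 new=(14,11) → add node 4 parent=2 cost=15
12. q=(11,23) nearest=4 d=12 new=(11,16) → add node 5 parent=4 cost=20
13. q=(1,9) nearest=1 d=3 new=(1,9) → add node 6 parent=1 cost=8; rewire 5→6 (18<20)
14. q=(19,15) nearest=4 d=5 new=(19,15) → add node 7 parent=4 cost=20
15. q=(6,12) nearest=1 d=5 new=(6,12) → add node 8 parent=1 cost=10; rewire 5→8 (15<18)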